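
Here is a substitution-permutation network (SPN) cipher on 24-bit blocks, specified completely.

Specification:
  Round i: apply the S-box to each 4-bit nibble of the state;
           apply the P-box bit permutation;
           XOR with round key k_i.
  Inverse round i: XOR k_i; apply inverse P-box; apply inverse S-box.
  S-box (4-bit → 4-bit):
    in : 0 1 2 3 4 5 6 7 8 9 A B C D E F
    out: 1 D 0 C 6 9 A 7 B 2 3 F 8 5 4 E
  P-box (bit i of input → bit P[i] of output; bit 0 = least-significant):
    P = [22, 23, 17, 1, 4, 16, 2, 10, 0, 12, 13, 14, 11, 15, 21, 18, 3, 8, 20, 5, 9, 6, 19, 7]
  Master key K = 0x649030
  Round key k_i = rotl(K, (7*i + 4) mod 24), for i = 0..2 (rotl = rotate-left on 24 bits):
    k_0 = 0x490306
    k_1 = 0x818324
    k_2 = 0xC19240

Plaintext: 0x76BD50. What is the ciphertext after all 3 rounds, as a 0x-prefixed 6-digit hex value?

s_0 = plaintext = 0x76BD50
s_1 = Round(s_0, k_0) = 0x25AC77
s_2 = Round(s_1, k_1) = 0x424B18
s_3 = Round(s_2, k_2) = 0x296617

0x296617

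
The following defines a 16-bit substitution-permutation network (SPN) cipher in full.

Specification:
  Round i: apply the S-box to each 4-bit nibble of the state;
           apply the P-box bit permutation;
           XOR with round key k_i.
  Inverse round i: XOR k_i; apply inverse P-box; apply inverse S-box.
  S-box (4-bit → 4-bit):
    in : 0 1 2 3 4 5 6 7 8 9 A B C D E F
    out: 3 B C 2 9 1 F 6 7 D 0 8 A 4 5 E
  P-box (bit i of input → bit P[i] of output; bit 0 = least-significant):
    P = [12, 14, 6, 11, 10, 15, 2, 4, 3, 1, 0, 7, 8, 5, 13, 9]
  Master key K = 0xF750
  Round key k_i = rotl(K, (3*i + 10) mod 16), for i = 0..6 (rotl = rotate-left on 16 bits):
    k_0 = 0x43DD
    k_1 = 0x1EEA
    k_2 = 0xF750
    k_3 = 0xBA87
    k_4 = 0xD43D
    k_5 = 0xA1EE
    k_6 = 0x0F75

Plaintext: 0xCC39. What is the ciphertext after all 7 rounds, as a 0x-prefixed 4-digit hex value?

s_0 = plaintext = 0xCC39
s_1 = Round(s_0, k_0) = 0xD93F
s_2 = Round(s_1, k_1) = 0xF623
s_3 = Round(s_2, k_2) = 0x95EF
s_4 = Round(s_3, k_3) = 0xD5CB
s_5 = Round(s_4, k_4) = 0x7C25
s_6 = Round(s_5, k_5) = 0x9158
s_7 = Round(s_6, k_6) = 0x78BF

0x78BF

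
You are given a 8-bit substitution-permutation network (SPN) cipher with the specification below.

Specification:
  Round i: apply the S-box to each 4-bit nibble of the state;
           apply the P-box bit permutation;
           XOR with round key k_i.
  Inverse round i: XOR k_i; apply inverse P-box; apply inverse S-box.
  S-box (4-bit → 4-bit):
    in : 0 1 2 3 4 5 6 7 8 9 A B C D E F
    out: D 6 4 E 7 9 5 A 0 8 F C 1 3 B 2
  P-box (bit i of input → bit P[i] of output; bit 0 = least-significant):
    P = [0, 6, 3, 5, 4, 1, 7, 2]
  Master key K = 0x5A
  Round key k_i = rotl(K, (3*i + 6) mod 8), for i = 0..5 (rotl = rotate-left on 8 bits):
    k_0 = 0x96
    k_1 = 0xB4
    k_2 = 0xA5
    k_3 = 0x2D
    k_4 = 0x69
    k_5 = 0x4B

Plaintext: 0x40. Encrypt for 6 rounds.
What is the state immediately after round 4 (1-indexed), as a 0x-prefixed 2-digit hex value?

0x25

s_0 = plaintext = 0x40
s_1 = Round(s_0, k_0) = 0x2D
s_2 = Round(s_1, k_1) = 0x75
s_3 = Round(s_2, k_2) = 0x82
s_4 = Round(s_3, k_3) = 0x25
s_5 = Round(s_4, k_4) = 0xC8
s_6 = Round(s_5, k_5) = 0x5B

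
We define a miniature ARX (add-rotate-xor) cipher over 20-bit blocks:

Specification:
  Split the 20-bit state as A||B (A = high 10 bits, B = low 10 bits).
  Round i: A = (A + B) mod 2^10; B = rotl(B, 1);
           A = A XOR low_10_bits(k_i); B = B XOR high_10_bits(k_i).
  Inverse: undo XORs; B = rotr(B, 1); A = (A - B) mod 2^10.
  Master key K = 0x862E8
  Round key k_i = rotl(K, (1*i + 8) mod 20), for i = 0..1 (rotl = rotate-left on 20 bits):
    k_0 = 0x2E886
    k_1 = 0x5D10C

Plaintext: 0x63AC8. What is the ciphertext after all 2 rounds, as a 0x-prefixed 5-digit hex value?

0x3DF22

s_0 = plaintext = 0x63AC8
s_1 = Round(s_0, k_0) = 0x3412B
s_2 = Round(s_1, k_1) = 0x3DF22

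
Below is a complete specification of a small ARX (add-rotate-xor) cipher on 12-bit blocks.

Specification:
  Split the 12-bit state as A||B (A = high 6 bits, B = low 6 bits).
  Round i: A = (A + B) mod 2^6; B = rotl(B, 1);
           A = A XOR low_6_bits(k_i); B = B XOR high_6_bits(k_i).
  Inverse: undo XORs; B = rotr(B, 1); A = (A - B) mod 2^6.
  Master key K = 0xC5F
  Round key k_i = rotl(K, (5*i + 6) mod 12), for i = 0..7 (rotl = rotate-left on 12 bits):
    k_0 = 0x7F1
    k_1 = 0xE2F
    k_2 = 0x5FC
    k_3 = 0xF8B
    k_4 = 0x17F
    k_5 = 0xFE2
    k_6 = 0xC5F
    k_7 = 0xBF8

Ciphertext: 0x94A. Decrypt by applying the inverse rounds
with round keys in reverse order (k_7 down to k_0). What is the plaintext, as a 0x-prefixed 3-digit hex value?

0x074

s_0 = ciphertext = 0x94A
s_1 = InvRound(s_0, k_7) = 0xAF2
s_2 = InvRound(s_1, k_6) = 0x4E1
s_3 = InvRound(s_2, k_5) = 0x88F
s_4 = InvRound(s_3, k_4) = 0x605
s_5 = InvRound(s_4, k_3) = 0x5BD
s_6 = InvRound(s_5, k_2) = 0x555
s_7 = InvRound(s_6, k_1) = 0x136
s_8 = InvRound(s_7, k_0) = 0x074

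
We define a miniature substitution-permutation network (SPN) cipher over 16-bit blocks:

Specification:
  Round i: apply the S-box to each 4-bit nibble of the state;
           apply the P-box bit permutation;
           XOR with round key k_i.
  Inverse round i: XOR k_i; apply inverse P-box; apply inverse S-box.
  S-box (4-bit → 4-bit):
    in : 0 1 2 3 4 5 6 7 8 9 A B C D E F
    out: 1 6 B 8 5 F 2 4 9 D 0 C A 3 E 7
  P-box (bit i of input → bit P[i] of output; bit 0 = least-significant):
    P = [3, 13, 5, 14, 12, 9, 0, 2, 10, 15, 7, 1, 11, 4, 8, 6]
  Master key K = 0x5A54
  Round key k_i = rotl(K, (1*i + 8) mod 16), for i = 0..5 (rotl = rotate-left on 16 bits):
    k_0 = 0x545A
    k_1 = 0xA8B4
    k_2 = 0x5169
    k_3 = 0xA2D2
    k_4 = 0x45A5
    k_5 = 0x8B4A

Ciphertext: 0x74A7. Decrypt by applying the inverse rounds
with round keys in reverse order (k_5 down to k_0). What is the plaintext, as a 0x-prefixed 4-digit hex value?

0x48FB

s_0 = ciphertext = 0x74A7
s_1 = InvRound(s_0, k_5) = 0x9F55
s_2 = InvRound(s_1, k_4) = 0x21DB
s_3 = InvRound(s_2, k_3) = 0x7610
s_4 = InvRound(s_3, k_2) = 0xE01F
s_5 = InvRound(s_4, k_1) = 0x0B79
s_6 = InvRound(s_5, k_0) = 0x48FB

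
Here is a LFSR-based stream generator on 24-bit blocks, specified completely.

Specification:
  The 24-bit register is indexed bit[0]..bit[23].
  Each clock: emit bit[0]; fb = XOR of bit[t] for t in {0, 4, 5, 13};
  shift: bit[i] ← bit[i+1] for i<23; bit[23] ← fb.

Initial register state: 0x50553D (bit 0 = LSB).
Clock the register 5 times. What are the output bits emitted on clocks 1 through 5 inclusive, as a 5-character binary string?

reg_0 = 0x50553D
clock 1: out=1, reg = 0xA82A9E
clock 2: out=0, reg = 0x54154F
clock 3: out=1, reg = 0xAA0AA7
clock 4: out=1, reg = 0x550553
clock 5: out=1, reg = 0x2A82A9

10111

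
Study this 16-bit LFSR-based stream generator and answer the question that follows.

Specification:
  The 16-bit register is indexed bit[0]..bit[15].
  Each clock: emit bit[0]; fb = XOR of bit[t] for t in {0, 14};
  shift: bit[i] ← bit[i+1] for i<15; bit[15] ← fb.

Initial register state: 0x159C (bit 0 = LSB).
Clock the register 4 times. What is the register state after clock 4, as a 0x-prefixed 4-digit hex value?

reg_0 = 0x159C
clock 1: out=0, reg = 0x0ACE
clock 2: out=0, reg = 0x0567
clock 3: out=1, reg = 0x82B3
clock 4: out=1, reg = 0xC159

0xC159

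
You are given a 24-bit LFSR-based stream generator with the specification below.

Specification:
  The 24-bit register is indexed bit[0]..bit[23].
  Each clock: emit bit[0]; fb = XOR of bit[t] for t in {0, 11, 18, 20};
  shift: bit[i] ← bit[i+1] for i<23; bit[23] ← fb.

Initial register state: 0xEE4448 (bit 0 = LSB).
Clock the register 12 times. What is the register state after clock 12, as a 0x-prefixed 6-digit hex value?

reg_0 = 0xEE4448
clock 1: out=0, reg = 0xF72224
clock 2: out=0, reg = 0x7B9112
clock 3: out=0, reg = 0xBDC889
clock 4: out=1, reg = 0x5EE444
clock 5: out=0, reg = 0x2F7222
clock 6: out=0, reg = 0x97B911
clock 7: out=1, reg = 0x4BDC88
clock 8: out=0, reg = 0xA5EE44
clock 9: out=0, reg = 0x52F722
clock 10: out=0, reg = 0xA97B91
clock 11: out=1, reg = 0x54BDC8
clock 12: out=0, reg = 0xAA5EE4

0xAA5EE4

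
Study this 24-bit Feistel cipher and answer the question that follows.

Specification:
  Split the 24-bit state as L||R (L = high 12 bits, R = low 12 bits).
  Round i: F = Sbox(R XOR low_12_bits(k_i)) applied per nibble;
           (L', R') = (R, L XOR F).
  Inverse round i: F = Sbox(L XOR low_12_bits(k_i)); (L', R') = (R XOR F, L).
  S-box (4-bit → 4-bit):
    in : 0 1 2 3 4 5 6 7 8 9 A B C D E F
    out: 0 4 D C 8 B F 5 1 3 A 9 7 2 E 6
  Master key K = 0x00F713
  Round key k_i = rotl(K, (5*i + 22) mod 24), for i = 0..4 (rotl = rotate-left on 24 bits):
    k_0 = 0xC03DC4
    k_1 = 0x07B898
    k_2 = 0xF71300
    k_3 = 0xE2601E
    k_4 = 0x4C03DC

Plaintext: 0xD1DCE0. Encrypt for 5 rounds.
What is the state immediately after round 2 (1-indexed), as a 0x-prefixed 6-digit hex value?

0x9C5852

s_0 = plaintext = 0xD1DCE0
s_1 = Round(s_0, k_0) = 0xCE09C5
s_2 = Round(s_1, k_1) = 0x9C5852
s_3 = Round(s_2, k_2) = 0x852078
s_4 = Round(s_3, k_3) = 0x0788AD
s_5 = Round(s_4, k_4) = 0x8AD92C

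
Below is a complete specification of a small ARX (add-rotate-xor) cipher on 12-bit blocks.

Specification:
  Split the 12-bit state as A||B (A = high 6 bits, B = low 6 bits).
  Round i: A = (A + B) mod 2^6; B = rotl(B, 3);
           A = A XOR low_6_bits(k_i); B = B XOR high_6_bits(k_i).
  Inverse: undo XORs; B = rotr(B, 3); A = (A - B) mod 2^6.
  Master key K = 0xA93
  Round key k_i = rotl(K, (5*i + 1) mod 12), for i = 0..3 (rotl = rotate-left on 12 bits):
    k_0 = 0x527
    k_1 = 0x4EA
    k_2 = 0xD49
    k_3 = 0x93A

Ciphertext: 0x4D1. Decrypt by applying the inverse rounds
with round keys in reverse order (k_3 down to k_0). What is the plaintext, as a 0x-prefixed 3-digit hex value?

0xC6A

s_0 = ciphertext = 0x4D1
s_1 = InvRound(s_0, k_3) = 0xEEE
s_2 = InvRound(s_1, k_2) = 0x5DB
s_3 = InvRound(s_2, k_1) = 0xF01
s_4 = InvRound(s_3, k_0) = 0xC6A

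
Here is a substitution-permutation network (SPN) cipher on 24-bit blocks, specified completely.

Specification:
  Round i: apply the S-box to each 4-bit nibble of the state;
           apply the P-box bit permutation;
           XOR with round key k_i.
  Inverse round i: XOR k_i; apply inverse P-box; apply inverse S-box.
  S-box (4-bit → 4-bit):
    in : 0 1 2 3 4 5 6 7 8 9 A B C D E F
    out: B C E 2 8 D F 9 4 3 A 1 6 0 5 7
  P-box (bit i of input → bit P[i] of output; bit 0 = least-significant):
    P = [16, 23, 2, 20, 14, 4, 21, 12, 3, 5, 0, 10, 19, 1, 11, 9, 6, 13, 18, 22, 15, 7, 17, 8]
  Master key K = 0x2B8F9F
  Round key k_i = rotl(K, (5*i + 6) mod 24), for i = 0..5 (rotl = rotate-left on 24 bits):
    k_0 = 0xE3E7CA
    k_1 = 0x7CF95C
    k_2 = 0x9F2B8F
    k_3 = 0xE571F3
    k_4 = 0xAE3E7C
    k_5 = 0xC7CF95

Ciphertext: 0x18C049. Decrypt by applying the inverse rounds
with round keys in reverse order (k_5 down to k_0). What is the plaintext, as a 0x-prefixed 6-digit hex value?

s_0 = ciphertext = 0x18C049
s_1 = InvRound(s_0, k_5) = 0x255736
s_2 = InvRound(s_1, k_4) = 0x19FBB9
s_3 = InvRound(s_2, k_3) = 0xB56B8A
s_4 = InvRound(s_3, k_2) = 0x8DB8E8
s_5 = InvRound(s_4, k_1) = 0xA4D3F6
s_6 = InvRound(s_5, k_0) = 0x82D0AE

0x82D0AE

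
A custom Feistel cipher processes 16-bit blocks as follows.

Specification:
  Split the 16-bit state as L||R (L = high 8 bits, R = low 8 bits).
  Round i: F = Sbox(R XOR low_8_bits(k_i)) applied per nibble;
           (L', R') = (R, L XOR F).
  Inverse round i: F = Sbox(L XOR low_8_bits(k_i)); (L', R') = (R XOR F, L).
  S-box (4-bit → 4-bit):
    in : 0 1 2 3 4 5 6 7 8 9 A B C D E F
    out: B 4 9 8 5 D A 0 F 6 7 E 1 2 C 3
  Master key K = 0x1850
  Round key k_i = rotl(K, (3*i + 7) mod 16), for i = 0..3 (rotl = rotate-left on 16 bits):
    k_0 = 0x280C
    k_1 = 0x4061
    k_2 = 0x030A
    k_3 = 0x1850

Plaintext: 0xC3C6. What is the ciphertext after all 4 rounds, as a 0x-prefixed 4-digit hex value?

s_0 = plaintext = 0xC3C6
s_1 = Round(s_0, k_0) = 0xC6D4
s_2 = Round(s_1, k_1) = 0xD42B
s_3 = Round(s_2, k_2) = 0x2B40
s_4 = Round(s_3, k_3) = 0x4060

0x4060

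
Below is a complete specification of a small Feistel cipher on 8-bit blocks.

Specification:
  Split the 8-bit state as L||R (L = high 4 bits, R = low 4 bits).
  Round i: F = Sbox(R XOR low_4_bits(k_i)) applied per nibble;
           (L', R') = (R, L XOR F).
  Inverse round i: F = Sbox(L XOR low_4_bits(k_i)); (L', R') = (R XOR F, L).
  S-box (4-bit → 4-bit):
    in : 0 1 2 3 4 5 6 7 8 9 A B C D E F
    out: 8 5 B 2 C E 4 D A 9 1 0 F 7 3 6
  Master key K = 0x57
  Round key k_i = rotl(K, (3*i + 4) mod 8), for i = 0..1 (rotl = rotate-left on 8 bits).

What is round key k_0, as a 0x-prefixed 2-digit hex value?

0x75

K = 0x57
k_0 = rotl(K, (3*0+4) mod 8) = rotl(K, 4) = 0x75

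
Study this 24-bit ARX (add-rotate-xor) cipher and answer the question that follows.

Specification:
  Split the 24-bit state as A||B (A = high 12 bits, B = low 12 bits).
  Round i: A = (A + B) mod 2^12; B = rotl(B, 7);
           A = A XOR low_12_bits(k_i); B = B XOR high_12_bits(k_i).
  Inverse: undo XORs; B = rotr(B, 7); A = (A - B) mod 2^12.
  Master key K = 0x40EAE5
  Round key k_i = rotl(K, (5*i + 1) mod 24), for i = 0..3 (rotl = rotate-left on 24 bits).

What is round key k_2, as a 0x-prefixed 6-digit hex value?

K = 0x40EAE5
k_0 = rotl(K, (5*0+1) mod 24) = rotl(K, 1) = 0x81D5CA
k_1 = rotl(K, (5*1+1) mod 24) = rotl(K, 6) = 0x3AB950
k_2 = rotl(K, (5*2+1) mod 24) = rotl(K, 11) = 0x572A07

0x572A07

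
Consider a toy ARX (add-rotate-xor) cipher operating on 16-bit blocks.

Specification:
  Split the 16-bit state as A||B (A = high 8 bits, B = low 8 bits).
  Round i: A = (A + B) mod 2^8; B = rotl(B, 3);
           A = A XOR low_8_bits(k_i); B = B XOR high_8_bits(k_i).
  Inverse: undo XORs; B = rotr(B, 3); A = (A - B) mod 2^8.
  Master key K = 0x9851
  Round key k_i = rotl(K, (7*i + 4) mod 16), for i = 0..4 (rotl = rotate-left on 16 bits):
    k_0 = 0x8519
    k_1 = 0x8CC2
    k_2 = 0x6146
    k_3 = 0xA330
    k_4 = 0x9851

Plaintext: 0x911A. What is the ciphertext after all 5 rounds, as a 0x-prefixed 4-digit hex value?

s_0 = plaintext = 0x911A
s_1 = Round(s_0, k_0) = 0xB255
s_2 = Round(s_1, k_1) = 0xC526
s_3 = Round(s_2, k_2) = 0xAD50
s_4 = Round(s_3, k_3) = 0xCD21
s_5 = Round(s_4, k_4) = 0xBF91

0xBF91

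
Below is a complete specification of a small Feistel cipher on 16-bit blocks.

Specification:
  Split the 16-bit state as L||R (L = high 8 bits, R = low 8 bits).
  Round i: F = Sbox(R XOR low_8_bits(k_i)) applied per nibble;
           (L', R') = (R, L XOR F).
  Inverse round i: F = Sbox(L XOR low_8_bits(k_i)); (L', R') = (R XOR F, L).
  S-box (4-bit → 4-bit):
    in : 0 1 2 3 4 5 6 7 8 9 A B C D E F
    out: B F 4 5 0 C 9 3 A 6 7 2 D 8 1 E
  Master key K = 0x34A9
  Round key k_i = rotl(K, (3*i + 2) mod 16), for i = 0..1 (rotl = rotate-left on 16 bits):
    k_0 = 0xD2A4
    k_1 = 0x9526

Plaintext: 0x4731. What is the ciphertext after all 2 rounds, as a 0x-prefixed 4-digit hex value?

0x2B89

s_0 = plaintext = 0x4731
s_1 = Round(s_0, k_0) = 0x312B
s_2 = Round(s_1, k_1) = 0x2B89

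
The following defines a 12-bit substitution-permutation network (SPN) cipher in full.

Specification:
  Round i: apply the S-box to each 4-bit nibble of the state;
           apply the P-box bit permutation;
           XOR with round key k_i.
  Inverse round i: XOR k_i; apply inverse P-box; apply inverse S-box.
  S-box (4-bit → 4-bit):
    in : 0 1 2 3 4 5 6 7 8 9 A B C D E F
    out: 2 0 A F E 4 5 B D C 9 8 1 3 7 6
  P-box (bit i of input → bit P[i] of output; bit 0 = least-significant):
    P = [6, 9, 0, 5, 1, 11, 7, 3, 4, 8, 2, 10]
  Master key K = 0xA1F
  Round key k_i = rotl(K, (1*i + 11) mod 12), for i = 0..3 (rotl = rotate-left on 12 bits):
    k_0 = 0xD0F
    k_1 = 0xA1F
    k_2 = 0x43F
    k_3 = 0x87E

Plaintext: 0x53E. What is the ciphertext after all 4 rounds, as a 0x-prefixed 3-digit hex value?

s_0 = plaintext = 0x53E
s_1 = Round(s_0, k_0) = 0x7C0
s_2 = Round(s_1, k_1) = 0xD0D
s_3 = Round(s_2, k_2) = 0xF6F
s_4 = Round(s_3, k_3) = 0xBF9

0xBF9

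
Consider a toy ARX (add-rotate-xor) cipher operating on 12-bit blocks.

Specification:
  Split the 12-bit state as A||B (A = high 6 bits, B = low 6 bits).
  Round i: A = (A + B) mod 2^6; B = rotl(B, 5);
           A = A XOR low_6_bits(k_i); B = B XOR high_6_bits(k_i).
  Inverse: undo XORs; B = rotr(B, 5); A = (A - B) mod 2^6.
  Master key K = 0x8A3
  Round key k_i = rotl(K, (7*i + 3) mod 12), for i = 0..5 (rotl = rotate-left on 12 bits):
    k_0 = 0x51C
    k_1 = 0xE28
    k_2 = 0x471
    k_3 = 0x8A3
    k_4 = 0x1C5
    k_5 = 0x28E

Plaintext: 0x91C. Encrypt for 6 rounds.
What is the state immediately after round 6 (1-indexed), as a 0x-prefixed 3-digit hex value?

0x89C

s_0 = plaintext = 0x91C
s_1 = Round(s_0, k_0) = 0x71A
s_2 = Round(s_1, k_1) = 0x7B5
s_3 = Round(s_2, k_2) = 0x8AB
s_4 = Round(s_3, k_3) = 0xB97
s_5 = Round(s_4, k_4) = 0x02C
s_6 = Round(s_5, k_5) = 0x89C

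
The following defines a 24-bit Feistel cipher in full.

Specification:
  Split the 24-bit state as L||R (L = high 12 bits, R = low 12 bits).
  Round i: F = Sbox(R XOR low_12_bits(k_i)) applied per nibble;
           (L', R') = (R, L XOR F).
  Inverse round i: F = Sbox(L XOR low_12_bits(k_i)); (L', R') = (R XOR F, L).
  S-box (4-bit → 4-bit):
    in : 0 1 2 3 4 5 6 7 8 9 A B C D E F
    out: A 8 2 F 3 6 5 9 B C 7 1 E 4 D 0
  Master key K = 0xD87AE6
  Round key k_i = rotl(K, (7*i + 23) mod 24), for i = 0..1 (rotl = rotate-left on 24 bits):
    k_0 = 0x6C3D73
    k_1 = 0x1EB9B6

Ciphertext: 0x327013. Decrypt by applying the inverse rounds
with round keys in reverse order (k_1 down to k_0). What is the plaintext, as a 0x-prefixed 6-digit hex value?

s_0 = ciphertext = 0x327013
s_1 = InvRound(s_0, k_1) = 0x7DB327
s_2 = InvRound(s_1, k_0) = 0x45C7DB

0x45C7DB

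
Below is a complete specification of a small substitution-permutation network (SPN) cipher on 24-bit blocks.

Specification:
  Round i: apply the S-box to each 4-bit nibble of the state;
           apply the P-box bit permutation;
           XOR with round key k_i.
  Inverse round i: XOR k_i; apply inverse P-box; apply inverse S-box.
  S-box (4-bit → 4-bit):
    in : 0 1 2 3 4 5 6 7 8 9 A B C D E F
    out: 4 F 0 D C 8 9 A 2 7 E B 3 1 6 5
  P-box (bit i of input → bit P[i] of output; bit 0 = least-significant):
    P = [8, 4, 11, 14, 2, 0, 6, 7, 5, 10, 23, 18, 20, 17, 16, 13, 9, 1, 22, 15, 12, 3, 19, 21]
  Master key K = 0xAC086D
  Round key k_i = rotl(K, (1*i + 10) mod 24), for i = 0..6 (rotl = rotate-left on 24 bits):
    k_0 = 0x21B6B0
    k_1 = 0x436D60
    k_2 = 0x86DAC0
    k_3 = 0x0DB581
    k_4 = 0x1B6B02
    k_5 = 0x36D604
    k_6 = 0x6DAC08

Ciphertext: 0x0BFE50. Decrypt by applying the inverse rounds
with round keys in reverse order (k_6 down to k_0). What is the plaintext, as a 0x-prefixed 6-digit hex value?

s_0 = ciphertext = 0x0BFE50
s_1 = InvRound(s_0, k_6) = 0xBF8507
s_2 = InvRound(s_1, k_5) = 0xFC0086
s_3 = InvRound(s_2, k_4) = 0x5FA463
s_4 = InvRound(s_3, k_3) = 0xDECD4D
s_5 = InvRound(s_4, k_2) = 0x9FD8BD
s_6 = InvRound(s_5, k_1) = 0x946A1C
s_7 = InvRound(s_6, k_0) = 0xB5F164

0xB5F164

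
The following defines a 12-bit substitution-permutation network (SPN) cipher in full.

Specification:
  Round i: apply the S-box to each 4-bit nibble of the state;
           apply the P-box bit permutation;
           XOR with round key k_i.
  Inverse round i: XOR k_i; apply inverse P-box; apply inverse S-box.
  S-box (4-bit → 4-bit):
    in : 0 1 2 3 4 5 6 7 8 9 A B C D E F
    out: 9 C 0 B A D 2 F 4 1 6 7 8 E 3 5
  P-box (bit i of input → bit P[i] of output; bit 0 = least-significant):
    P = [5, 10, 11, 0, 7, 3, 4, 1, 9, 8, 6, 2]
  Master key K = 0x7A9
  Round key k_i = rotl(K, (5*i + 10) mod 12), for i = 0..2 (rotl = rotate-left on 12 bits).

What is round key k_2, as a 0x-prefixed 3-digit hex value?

K = 0x7A9
k_0 = rotl(K, (5*0+10) mod 12) = rotl(K, 10) = 0x5EA
k_1 = rotl(K, (5*1+10) mod 12) = rotl(K, 3) = 0xD4B
k_2 = rotl(K, (5*2+10) mod 12) = rotl(K, 8) = 0x97A

0x97A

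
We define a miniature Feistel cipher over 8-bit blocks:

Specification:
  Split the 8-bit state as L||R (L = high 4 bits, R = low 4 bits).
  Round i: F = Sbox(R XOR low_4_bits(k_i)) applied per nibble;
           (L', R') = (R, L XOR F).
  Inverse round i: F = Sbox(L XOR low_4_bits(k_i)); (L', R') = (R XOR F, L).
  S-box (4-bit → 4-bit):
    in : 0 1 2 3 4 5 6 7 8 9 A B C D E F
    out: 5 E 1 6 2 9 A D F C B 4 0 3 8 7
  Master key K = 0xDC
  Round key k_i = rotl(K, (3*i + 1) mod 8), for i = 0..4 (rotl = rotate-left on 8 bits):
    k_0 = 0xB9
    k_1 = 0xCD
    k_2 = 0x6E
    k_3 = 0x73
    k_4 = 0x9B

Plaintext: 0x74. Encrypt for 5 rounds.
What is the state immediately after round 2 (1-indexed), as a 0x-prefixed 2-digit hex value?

0x48

s_0 = plaintext = 0x74
s_1 = Round(s_0, k_0) = 0x44
s_2 = Round(s_1, k_1) = 0x48
s_3 = Round(s_2, k_2) = 0x8E
s_4 = Round(s_3, k_3) = 0xEB
s_5 = Round(s_4, k_4) = 0xBB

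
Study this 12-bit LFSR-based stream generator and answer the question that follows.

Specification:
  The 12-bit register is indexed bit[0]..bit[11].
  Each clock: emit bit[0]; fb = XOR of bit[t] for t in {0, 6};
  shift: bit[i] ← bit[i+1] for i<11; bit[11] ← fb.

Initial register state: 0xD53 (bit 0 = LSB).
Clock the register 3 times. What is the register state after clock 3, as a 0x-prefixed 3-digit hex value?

0xDAA

reg_0 = 0xD53
clock 1: out=1, reg = 0x6A9
clock 2: out=1, reg = 0xB54
clock 3: out=0, reg = 0xDAA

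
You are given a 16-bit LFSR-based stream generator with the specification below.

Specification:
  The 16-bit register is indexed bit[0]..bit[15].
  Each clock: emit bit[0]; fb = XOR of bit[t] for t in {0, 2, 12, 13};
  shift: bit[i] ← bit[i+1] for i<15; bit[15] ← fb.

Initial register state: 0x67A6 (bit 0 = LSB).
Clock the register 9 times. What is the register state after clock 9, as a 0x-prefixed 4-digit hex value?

reg_0 = 0x67A6
clock 1: out=0, reg = 0x33D3
clock 2: out=1, reg = 0x99E9
clock 3: out=1, reg = 0x4CF4
clock 4: out=0, reg = 0xA67A
clock 5: out=0, reg = 0xD33D
clock 6: out=1, reg = 0xE99E
clock 7: out=0, reg = 0x74CF
clock 8: out=1, reg = 0x3A67
clock 9: out=1, reg = 0x1D33

0x1D33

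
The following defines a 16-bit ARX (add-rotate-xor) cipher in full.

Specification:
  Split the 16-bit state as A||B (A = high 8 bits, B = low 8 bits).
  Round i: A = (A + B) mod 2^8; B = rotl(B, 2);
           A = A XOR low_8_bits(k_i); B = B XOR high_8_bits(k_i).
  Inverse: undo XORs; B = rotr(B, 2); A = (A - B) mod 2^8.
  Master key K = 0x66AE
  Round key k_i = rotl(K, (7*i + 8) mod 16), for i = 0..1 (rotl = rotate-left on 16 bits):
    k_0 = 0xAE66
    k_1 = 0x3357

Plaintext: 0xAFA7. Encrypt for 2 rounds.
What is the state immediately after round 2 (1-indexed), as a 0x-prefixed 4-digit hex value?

s_0 = plaintext = 0xAFA7
s_1 = Round(s_0, k_0) = 0x3030
s_2 = Round(s_1, k_1) = 0x37F3

0x37F3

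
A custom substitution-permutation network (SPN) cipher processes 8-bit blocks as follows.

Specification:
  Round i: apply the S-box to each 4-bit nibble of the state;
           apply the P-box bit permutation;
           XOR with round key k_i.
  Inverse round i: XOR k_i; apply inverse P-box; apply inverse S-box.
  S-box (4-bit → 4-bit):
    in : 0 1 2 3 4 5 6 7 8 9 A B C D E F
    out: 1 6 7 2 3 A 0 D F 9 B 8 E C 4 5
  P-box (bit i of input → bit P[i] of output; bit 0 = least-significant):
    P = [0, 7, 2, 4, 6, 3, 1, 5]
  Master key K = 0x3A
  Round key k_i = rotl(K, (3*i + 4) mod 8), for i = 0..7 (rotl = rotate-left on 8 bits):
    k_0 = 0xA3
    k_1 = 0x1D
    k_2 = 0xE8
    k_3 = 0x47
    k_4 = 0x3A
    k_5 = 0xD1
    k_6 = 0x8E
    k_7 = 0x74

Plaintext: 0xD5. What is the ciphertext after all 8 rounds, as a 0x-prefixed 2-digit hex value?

0xCA

s_0 = plaintext = 0xD5
s_1 = Round(s_0, k_0) = 0x11
s_2 = Round(s_1, k_1) = 0x93
s_3 = Round(s_2, k_2) = 0x08
s_4 = Round(s_3, k_3) = 0x92
s_5 = Round(s_4, k_4) = 0xDF
s_6 = Round(s_5, k_5) = 0xF6
s_7 = Round(s_6, k_6) = 0xCC
s_8 = Round(s_7, k_7) = 0xCA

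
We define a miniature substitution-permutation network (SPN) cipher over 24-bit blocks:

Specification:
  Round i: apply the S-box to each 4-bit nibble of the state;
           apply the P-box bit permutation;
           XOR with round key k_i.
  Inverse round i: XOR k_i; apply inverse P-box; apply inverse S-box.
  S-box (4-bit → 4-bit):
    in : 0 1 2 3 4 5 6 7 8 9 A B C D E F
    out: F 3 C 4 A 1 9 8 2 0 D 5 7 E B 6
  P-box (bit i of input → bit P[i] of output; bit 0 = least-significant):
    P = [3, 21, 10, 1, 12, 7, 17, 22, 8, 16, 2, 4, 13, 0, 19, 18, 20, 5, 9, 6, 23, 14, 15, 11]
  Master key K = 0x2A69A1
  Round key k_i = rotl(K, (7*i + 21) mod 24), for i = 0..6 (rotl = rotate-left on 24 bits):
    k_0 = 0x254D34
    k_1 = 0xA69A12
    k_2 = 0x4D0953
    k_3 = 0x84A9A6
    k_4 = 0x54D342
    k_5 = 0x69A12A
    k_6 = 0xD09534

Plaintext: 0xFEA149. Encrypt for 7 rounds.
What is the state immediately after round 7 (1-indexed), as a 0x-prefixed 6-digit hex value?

0x7328C5

s_0 = plaintext = 0xFEA149
s_1 = Round(s_0, k_0) = 0x78ACD4
s_2 = Round(s_1, k_1) = 0xC9B3B4
s_3 = Round(s_2, k_2) = 0xE7F955
s_4 = Round(s_3, k_3) = 0x0CF1EF
s_5 = Round(s_4, k_4) = 0xAD0CE3
s_6 = Round(s_5, k_5) = 0xA41ECF
s_7 = Round(s_6, k_6) = 0x7328C5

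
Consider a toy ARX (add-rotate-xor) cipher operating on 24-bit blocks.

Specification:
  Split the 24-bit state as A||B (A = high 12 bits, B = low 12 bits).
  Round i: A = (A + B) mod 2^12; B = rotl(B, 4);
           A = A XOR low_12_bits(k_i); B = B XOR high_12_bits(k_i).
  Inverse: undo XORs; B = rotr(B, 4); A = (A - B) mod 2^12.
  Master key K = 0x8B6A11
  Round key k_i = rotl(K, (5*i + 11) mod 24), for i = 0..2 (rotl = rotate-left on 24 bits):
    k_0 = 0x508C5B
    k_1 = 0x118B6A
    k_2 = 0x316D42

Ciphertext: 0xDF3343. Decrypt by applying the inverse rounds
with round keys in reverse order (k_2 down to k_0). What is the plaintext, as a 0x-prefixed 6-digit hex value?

0x65A984

s_0 = ciphertext = 0xDF3343
s_1 = InvRound(s_0, k_2) = 0xBAC505
s_2 = InvRound(s_1, k_1) = 0x385D41
s_3 = InvRound(s_2, k_0) = 0x65A984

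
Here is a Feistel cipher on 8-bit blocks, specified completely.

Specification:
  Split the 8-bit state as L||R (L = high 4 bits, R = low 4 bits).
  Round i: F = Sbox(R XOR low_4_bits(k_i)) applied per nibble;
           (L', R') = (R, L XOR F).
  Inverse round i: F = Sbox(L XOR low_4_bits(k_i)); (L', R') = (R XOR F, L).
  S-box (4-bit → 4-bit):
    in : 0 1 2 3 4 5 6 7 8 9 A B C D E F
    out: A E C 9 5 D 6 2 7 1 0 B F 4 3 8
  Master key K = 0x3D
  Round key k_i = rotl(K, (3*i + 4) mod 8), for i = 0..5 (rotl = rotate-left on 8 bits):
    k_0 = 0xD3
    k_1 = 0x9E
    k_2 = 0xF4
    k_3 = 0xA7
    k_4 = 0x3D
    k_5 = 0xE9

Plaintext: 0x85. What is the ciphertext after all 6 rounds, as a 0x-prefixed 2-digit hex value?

s_0 = plaintext = 0x85
s_1 = Round(s_0, k_0) = 0x5E
s_2 = Round(s_1, k_1) = 0xEF
s_3 = Round(s_2, k_2) = 0xF5
s_4 = Round(s_3, k_3) = 0x53
s_5 = Round(s_4, k_4) = 0x36
s_6 = Round(s_5, k_5) = 0x6B

0x6B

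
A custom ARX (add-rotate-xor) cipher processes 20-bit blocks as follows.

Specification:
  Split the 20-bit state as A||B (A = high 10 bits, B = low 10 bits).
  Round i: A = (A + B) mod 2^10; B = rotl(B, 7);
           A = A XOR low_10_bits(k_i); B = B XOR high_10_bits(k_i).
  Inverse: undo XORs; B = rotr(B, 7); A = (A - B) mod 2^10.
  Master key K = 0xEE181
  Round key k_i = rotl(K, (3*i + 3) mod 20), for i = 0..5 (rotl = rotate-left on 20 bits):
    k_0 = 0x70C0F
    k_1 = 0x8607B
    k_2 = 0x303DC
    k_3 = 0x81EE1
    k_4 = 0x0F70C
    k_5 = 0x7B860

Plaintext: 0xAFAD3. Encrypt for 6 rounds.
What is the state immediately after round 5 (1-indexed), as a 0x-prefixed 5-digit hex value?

s_0 = plaintext = 0xAFAD3
s_1 = Round(s_0, k_0) = 0x67819
s_2 = Round(s_1, k_1) = 0x7329B
s_3 = Round(s_2, k_2) = 0xEED13
s_4 = Round(s_3, k_3) = 0x8BFA5
s_5 = Round(s_4, k_4) = 0xB62C9
s_6 = Round(s_5, k_5) = 0x70537

0xB62C9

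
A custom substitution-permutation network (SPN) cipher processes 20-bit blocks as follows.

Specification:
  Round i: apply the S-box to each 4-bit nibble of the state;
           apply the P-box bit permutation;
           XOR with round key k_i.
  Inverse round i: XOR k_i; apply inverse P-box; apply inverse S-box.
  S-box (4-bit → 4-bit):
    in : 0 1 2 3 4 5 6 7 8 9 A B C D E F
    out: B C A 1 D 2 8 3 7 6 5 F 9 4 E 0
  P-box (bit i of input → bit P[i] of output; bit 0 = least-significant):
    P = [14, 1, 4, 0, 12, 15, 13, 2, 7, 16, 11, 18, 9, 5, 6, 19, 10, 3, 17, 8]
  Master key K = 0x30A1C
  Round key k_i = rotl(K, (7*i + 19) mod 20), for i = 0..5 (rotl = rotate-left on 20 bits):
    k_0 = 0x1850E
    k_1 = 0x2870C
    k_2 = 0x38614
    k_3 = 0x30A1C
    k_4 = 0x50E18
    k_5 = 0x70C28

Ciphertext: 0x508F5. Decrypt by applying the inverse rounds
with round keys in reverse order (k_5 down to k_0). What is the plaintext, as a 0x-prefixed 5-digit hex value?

0x5BF3C

s_0 = ciphertext = 0x508F5
s_1 = InvRound(s_0, k_5) = 0x8D361
s_2 = InvRound(s_1, k_4) = 0x0EE74
s_3 = InvRound(s_2, k_3) = 0x89593
s_4 = InvRound(s_3, k_2) = 0x1C7C2
s_5 = InvRound(s_4, k_1) = 0x9D767
s_6 = InvRound(s_5, k_0) = 0x5BF3C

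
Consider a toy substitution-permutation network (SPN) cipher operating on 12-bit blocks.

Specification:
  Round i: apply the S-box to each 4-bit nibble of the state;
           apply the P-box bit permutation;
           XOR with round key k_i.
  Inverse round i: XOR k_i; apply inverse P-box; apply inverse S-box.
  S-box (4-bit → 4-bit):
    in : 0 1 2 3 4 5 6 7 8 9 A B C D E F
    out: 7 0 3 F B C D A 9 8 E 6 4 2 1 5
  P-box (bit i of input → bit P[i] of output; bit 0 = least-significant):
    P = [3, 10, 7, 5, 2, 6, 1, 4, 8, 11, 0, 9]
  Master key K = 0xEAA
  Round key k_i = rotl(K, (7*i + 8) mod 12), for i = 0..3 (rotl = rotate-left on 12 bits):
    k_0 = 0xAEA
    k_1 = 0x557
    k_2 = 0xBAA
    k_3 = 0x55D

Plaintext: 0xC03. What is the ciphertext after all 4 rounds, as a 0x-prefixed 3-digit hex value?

0xC70

s_0 = plaintext = 0xC03
s_1 = Round(s_0, k_0) = 0xE05
s_2 = Round(s_1, k_1) = 0x4B1
s_3 = Round(s_2, k_2) = 0x0E8
s_4 = Round(s_3, k_3) = 0xC70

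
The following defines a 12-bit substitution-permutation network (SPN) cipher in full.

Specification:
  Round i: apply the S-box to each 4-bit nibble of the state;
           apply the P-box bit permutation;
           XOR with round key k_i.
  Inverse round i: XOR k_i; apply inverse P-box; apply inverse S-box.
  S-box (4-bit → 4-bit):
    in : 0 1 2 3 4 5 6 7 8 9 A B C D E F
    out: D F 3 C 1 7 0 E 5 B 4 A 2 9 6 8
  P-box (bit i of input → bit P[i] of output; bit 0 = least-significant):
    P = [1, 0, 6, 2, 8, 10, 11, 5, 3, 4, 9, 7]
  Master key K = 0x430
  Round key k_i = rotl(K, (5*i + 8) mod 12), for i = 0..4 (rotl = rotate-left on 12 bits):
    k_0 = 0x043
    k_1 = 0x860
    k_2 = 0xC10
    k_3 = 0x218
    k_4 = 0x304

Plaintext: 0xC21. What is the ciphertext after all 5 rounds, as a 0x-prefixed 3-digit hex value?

s_0 = plaintext = 0xC21
s_1 = Round(s_0, k_0) = 0x514
s_2 = Round(s_1, k_1) = 0x75A
s_3 = Round(s_2, k_2) = 0x3C0
s_4 = Round(s_3, k_3) = 0x4DE
s_5 = Round(s_4, k_4) = 0x26D

0x26D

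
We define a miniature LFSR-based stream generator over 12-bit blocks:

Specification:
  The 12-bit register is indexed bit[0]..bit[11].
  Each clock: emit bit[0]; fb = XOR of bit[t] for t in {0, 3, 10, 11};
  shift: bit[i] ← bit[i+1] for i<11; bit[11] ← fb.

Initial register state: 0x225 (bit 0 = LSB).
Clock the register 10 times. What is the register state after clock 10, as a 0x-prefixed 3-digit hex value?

reg_0 = 0x225
clock 1: out=1, reg = 0x912
clock 2: out=0, reg = 0xC89
clock 3: out=1, reg = 0x644
clock 4: out=0, reg = 0xB22
clock 5: out=0, reg = 0xD91
clock 6: out=1, reg = 0xEC8
clock 7: out=0, reg = 0xF64
clock 8: out=0, reg = 0x7B2
clock 9: out=0, reg = 0xBD9
clock 10: out=1, reg = 0xDEC

0xDEC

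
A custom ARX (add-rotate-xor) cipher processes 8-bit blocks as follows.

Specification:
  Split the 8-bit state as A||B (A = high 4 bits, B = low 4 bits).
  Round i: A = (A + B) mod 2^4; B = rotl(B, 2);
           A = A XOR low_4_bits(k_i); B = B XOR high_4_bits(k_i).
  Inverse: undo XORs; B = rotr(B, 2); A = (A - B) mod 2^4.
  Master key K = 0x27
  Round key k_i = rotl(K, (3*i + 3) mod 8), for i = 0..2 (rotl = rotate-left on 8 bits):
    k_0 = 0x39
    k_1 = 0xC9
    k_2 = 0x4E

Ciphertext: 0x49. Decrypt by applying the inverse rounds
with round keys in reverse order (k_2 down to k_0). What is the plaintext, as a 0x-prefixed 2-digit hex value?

0xE7

s_0 = ciphertext = 0x49
s_1 = InvRound(s_0, k_2) = 0x37
s_2 = InvRound(s_1, k_1) = 0xCE
s_3 = InvRound(s_2, k_0) = 0xE7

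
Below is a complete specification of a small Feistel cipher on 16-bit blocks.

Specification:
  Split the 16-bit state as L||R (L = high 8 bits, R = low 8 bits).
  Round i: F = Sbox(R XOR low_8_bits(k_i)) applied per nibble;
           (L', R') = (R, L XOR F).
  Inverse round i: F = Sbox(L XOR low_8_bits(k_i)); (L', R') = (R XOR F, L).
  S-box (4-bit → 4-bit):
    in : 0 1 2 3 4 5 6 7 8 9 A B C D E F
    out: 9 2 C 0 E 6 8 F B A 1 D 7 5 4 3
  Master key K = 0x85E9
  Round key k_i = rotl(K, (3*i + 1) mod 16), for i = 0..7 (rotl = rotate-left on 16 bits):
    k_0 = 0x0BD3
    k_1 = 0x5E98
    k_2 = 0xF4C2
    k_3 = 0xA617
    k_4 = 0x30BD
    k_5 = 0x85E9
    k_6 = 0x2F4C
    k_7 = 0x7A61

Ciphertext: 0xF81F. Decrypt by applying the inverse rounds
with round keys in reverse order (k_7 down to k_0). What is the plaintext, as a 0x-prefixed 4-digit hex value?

s_0 = ciphertext = 0xF81F
s_1 = InvRound(s_0, k_7) = 0xB5F8
s_2 = InvRound(s_1, k_6) = 0xC2B5
s_3 = InvRound(s_2, k_5) = 0x78C2
s_4 = InvRound(s_3, k_4) = 0xB478
s_5 = InvRound(s_4, k_3) = 0x68B4
s_6 = InvRound(s_5, k_2) = 0xA568
s_7 = InvRound(s_6, k_1) = 0x6DA5
s_8 = InvRound(s_7, k_0) = 0x716D

0x716D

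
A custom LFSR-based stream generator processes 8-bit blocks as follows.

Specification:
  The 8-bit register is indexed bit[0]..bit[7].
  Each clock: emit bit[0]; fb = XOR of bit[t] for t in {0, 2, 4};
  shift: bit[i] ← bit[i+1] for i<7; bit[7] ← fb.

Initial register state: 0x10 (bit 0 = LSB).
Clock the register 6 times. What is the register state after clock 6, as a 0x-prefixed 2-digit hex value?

reg_0 = 0x10
clock 1: out=0, reg = 0x88
clock 2: out=0, reg = 0x44
clock 3: out=0, reg = 0xA2
clock 4: out=0, reg = 0x51
clock 5: out=1, reg = 0x28
clock 6: out=0, reg = 0x14

0x14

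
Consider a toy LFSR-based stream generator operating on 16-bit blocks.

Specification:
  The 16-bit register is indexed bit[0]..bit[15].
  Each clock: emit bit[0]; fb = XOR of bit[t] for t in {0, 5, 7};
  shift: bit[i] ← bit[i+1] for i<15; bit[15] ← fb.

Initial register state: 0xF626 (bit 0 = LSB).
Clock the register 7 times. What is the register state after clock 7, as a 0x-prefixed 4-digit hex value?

reg_0 = 0xF626
clock 1: out=0, reg = 0xFB13
clock 2: out=1, reg = 0xFD89
clock 3: out=1, reg = 0x7EC4
clock 4: out=0, reg = 0xBF62
clock 5: out=0, reg = 0xDFB1
clock 6: out=1, reg = 0xEFD8
clock 7: out=0, reg = 0xF7EC

0xF7EC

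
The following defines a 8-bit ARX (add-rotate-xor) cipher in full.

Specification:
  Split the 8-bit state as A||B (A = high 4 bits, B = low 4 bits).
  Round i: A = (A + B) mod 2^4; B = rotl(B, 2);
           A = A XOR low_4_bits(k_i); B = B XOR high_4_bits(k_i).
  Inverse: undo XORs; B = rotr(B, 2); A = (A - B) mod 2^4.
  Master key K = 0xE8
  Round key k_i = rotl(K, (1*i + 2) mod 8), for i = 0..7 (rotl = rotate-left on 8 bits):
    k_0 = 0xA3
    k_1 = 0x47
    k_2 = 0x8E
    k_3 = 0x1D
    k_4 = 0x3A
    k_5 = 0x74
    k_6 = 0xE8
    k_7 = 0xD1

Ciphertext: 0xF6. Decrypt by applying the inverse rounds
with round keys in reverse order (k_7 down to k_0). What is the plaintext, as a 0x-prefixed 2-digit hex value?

0x46

s_0 = ciphertext = 0xF6
s_1 = InvRound(s_0, k_7) = 0x0E
s_2 = InvRound(s_1, k_6) = 0x80
s_3 = InvRound(s_2, k_5) = 0xFD
s_4 = InvRound(s_3, k_4) = 0xAB
s_5 = InvRound(s_4, k_3) = 0xDA
s_6 = InvRound(s_5, k_2) = 0xB8
s_7 = InvRound(s_6, k_1) = 0x93
s_8 = InvRound(s_7, k_0) = 0x46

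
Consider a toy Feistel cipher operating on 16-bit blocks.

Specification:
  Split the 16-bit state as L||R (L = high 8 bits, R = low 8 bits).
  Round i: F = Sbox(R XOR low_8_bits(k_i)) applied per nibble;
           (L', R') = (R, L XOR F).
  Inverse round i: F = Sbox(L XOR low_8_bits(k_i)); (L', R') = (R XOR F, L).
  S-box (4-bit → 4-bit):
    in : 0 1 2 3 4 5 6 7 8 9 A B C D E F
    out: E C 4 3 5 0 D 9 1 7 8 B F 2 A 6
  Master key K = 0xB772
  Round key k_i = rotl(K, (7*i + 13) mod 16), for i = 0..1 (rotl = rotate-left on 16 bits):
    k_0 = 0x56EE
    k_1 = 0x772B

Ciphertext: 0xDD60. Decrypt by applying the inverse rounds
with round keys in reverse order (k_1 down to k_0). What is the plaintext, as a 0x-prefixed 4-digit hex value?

s_0 = ciphertext = 0xDD60
s_1 = InvRound(s_0, k_1) = 0x0DDD
s_2 = InvRound(s_1, k_0) = 0x7E0D

0x7E0D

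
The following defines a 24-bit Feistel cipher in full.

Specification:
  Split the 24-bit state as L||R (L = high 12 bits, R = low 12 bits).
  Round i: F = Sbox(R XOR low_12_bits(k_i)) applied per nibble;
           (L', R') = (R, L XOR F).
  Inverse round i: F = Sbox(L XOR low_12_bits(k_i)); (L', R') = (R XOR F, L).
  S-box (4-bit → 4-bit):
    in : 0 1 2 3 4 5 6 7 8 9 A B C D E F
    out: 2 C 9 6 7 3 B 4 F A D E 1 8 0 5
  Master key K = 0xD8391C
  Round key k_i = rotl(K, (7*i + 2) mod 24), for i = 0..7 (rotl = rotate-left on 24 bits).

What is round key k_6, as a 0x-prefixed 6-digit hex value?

K = 0xD8391C
k_0 = rotl(K, (7*0+2) mod 24) = rotl(K, 2) = 0x60E473
k_1 = rotl(K, (7*1+2) mod 24) = rotl(K, 9) = 0x7239B0
k_2 = rotl(K, (7*2+2) mod 24) = rotl(K, 16) = 0x1CD839
k_3 = rotl(K, (7*3+2) mod 24) = rotl(K, 23) = 0x6C1C8E
k_4 = rotl(K, (7*4+2) mod 24) = rotl(K, 6) = 0x0E4736
k_5 = rotl(K, (7*5+2) mod 24) = rotl(K, 13) = 0x239B07
k_6 = rotl(K, (7*6+2) mod 24) = rotl(K, 20) = 0xCD8391

0xCD8391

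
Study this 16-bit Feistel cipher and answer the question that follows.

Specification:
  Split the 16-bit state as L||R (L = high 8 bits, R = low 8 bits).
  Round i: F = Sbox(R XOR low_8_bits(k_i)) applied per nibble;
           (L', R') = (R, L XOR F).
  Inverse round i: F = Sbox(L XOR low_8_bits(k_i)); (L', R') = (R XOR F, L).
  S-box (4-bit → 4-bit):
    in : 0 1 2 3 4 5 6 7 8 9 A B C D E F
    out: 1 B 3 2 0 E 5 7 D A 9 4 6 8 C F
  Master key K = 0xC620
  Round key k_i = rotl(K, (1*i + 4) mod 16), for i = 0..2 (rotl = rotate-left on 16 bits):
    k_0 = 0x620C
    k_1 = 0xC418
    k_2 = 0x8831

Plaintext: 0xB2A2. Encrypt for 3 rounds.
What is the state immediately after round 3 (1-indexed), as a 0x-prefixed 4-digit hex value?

s_0 = plaintext = 0xB2A2
s_1 = Round(s_0, k_0) = 0xA22E
s_2 = Round(s_1, k_1) = 0x2E87
s_3 = Round(s_2, k_2) = 0x876B

0x876B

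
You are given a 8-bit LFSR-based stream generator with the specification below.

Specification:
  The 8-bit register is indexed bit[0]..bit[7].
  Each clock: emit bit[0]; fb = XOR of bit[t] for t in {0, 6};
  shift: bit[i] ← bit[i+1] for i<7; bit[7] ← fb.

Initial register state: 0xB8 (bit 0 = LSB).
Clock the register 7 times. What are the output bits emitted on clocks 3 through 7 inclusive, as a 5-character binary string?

reg_0 = 0xB8
clock 1: out=0, reg = 0x5C
clock 2: out=0, reg = 0xAE
clock 3: out=0, reg = 0x57
clock 4: out=1, reg = 0x2B
clock 5: out=1, reg = 0x95
clock 6: out=1, reg = 0xCA
clock 7: out=0, reg = 0xE5

01110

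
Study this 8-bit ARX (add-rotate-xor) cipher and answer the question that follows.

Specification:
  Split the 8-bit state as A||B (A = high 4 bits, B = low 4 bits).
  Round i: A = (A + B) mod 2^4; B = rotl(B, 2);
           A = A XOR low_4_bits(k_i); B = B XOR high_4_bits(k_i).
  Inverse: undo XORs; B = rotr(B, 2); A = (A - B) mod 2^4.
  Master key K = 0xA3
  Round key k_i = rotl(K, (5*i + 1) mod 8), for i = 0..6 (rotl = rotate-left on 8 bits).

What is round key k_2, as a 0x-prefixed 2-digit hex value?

K = 0xA3
k_0 = rotl(K, (5*0+1) mod 8) = rotl(K, 1) = 0x47
k_1 = rotl(K, (5*1+1) mod 8) = rotl(K, 6) = 0xE8
k_2 = rotl(K, (5*2+1) mod 8) = rotl(K, 3) = 0x1D

0x1D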